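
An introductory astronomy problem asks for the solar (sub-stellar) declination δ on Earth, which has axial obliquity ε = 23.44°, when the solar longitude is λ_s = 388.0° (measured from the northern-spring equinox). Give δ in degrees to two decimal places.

sin δ = sin ε · sin λ_s = sin 23.44° × sin 388.0° = 0.186750.
δ = arcsin(0.186750) = +10.76°.

δ = +10.76°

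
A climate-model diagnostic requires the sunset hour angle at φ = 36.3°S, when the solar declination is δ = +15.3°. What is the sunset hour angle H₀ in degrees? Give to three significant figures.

H₀ = 78.4°

cos H₀ = −tan φ · tan δ = −tan(-36.3°) × tan(+15.300°) = 0.2010, so H₀ = 1.3685 rad = 78.41°.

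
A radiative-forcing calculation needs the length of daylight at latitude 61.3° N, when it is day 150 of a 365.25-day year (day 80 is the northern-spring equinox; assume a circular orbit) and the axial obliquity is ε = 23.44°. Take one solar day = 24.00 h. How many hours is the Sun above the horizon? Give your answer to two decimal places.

Solar longitude: λ_s = 360° × (150 − 80)/365.25 = 68.994°.
sin δ = sin 23.44° × sin 68.994° = 0.37135, so δ = +21.799°.
cos H₀ = −tan φ · tan δ = −tan(+61.3°) × tan(+21.799°) = -0.7305, so H₀ = 2.3899 rad = 136.93°.
Daylight = 2H₀/(2π) × 24.00 h = (2.3899/π) × 24.00 = 18.26 h.

18.26 h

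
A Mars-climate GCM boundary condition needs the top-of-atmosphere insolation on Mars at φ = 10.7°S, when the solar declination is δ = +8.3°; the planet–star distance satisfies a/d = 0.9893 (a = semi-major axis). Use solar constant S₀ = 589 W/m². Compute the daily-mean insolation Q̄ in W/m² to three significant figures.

cos H₀ = −tan(-10.7°) tan(+8.300°) = 0.0276, H₀ = 1.5432 rad.
Bracket: H₀ sin φ sin δ + cos φ cos δ sin H₀ = 1.5432×-0.18567×0.14436 + 0.98261×0.98953×0.99962 = -0.041363 + 0.971953 = 0.930590.
Inverse-square distance factor (a/d)² = 0.9893² = 0.978714.
Q̄ = (S₀/π) × 0.978714 × [bracket] = (589/π) × 0.978714 × 0.930590 = 170.8 W/m².

Q̄ ≈ 171 W/m²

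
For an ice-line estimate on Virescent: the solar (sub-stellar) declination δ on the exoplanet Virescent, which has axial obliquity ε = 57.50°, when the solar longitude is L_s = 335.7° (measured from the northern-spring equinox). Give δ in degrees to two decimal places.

δ = -20.31°

sin δ = sin ε · sin L_s = sin 57.50° × sin 335.7° = -0.347068.
δ = arcsin(-0.347068) = -20.31°.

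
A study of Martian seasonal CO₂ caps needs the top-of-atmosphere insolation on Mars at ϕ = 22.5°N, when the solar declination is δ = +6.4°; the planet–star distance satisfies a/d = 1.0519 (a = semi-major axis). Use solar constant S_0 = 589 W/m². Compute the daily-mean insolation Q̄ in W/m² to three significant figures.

cos h₀ = −tan(+22.5°) tan(+6.400°) = -0.0465, h₀ = 1.6173 rad.
Bracket: h₀ sin ϕ sin δ + cos ϕ cos δ sin h₀ = 1.6173×0.38268×0.11147 + 0.92388×0.99377×0.99892 = 0.068990 + 0.917133 = 0.986123.
Inverse-square distance factor (a/d)² = 1.0519² = 1.106494.
Q̄ = (S_0/π) × 1.106494 × [bracket] = (589/π) × 1.106494 × 0.986123 = 204.6 W/m².

Q̄ ≈ 205 W/m²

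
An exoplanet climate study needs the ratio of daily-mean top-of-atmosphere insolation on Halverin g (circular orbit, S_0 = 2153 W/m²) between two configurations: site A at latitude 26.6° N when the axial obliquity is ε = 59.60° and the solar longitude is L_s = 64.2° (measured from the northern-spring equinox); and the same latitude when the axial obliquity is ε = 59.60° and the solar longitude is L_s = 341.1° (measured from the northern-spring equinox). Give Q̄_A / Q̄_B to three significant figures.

Q̄_A / Q̄_B ≈ 1.82

— Configuration A (ϕ=+26.6°):
Solar declination: sin δ = sin ε · sin L_s = sin 59.60° × sin 64.2° = 0.77654, so δ = +50.945°.
cos h₀ = −tan(+26.6°) tan(+50.945°) = -0.6172, h₀ = 2.2359 rad.
Bracket: h₀ sin ϕ sin δ + cos ϕ cos δ sin h₀ = 2.2359×0.44776×0.77654 + 0.89415×0.63007×0.78683 = 0.777430 + 0.443282 = 1.220712.
Q̄ = (S_0/π) × [bracket] = (2153/π) × 1.220712 = 836.58 W/m².
— Configuration B (ϕ=+26.6°):
Solar declination: sin δ = sin ε · sin L_s = sin 59.60° × sin 341.1° = -0.27938, so δ = -16.223°.
cos h₀ = −tan(+26.6°) tan(-16.223°) = 0.1457, h₀ = 1.4246 rad.
Bracket: h₀ sin ϕ sin δ + cos ϕ cos δ sin h₀ = 1.4246×0.44776×-0.27938 + 0.89415×0.96018×0.98933 = -0.178211 + 0.849384 = 0.671173.
Q̄ = (S_0/π) × [bracket] = (2153/π) × 0.671173 = 459.97 W/m².
Ratio Q̄_A / Q̄_B = 836.58 / 459.97 = 1.819.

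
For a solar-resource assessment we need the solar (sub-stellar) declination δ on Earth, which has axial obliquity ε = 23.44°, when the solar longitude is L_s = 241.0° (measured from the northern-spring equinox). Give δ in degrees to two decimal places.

sin δ = sin ε · sin L_s = sin 23.44° × sin 241.0° = -0.347914.
δ = arcsin(-0.347914) = -20.36°.

δ = -20.36°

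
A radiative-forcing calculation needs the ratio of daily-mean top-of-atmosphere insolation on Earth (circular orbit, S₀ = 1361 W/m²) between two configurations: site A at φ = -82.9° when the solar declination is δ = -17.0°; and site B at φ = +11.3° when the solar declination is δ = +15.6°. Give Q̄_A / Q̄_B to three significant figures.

Q̄_A / Q̄_B ≈ 0.886

— Configuration A (φ=-82.9°):
cos H₀ = −tan(-82.9°) tan(-17.000°) = -2.4546 ≤ −1 ⇒ polar day, H₀ = π.
Bracket: H₀ sin φ sin δ + cos φ cos δ sin H₀ = 3.1416×-0.99233×-0.29237 + 0.12360×0.95630×0.00000 = 0.911465 + 0.000000 = 0.911465.
Q̄ = (S₀/π) × [bracket] = (1361/π) × 0.911465 = 394.86 W/m².
— Configuration B (φ=+11.3°):
cos H₀ = −tan(+11.3°) tan(+15.600°) = -0.0558, H₀ = 1.6266 rad.
Bracket: H₀ sin φ sin δ + cos φ cos δ sin H₀ = 1.6266×0.19595×0.26892 + 0.98061×0.96316×0.99844 = 0.085713 + 0.943011 = 1.028724.
Q̄ = (S₀/π) × [bracket] = (1361/π) × 1.028724 = 445.66 W/m².
Ratio Q̄_A / Q̄_B = 394.86 / 445.66 = 0.8860.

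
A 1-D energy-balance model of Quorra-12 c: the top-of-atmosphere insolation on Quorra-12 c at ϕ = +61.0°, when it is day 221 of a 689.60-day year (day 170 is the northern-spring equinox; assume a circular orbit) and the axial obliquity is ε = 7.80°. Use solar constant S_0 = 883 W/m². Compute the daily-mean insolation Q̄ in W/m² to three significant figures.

Q̄ ≈ 160 W/m²

Solar longitude: L_s = 360° × (221 − 170)/689.60 = 26.624°.
sin δ = sin 7.80° × sin 26.624° = 0.06082, so δ = +3.487°.
cos h₀ = −tan(+61.0°) tan(+3.487°) = -0.1099, h₀ = 1.6809 rad.
Bracket: h₀ sin ϕ sin δ + cos ϕ cos δ sin h₀ = 1.6809×0.87462×0.06082 + 0.48481×0.99815×0.99394 = 0.089414 + 0.480981 = 0.570395.
Q̄ = (S_0/π) × [bracket] = (883/π) × 0.570395 = 160.3 W/m².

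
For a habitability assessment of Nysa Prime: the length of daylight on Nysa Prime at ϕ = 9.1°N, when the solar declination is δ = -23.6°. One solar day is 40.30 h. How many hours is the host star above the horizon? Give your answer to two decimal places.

cos h₀ = −tan ϕ · tan δ = −tan(+9.1°) × tan(-23.600°) = 0.0700, so h₀ = 1.5008 rad = 85.99°.
Daylight = 2h₀/(2π) × 40.30 h = (1.5008/π) × 40.30 = 19.25 h.

19.25 h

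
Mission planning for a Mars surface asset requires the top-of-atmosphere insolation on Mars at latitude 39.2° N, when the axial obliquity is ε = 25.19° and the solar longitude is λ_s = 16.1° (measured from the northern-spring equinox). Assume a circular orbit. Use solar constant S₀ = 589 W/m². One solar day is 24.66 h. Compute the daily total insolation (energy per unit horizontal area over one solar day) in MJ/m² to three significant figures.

14.8 MJ/m²

Solar declination: sin δ = sin ε · sin λ_s = sin 25.19° × sin 16.1° = 0.11803, so δ = +6.778°.
cos H₀ = −tan(+39.2°) tan(+6.778°) = -0.0969, H₀ = 1.6679 rad.
Bracket: H₀ sin φ sin δ + cos φ cos δ sin H₀ = 1.6679×0.63203×0.11803 + 0.77494×0.99301×0.99529 = 0.124423 + 0.765899 = 0.890322.
Q̄ = (S₀/π) × [bracket] = (589/π) × 0.890322 = 166.92 W/m².
Daily total = Q̄ × 24.66 h × 3600 s/h = 166.92 × 24.66 × 3600 / 10⁶ = 14.82 MJ/m².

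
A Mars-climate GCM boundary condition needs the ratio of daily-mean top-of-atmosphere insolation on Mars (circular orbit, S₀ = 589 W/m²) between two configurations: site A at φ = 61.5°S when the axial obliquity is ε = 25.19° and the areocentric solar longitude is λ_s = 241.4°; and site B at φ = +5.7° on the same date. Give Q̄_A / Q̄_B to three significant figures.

Q̄_A / Q̄_B ≈ 1.26

— Configuration A (φ=-61.5°):
sin δ = sin 25.19° × sin 241.4° = -0.37369, so δ = -21.943°.
cos H₀ = −tan(-61.5°) tan(-21.943°) = -0.7420, H₀ = 2.4068 rad.
Bracket: H₀ sin φ sin δ + cos φ cos δ sin H₀ = 2.4068×-0.87882×-0.37369 + 0.47716×0.92755×0.67040 = 0.790408 + 0.296712 = 1.087120.
Q̄ = (S₀/π) × [bracket] = (589/π) × 1.087120 = 203.82 W/m².
— Configuration B (φ=+5.7°):
cos H₀ = −tan(+5.7°) tan(-21.943°) = 0.0402, H₀ = 1.5306 rad.
Bracket: H₀ sin φ sin δ + cos φ cos δ sin H₀ = 1.5306×0.09932×-0.37369 + 0.99506×0.92755×0.99919 = -0.056808 + 0.922220 = 0.865412.
Q̄ = (S₀/π) × [bracket] = (589/π) × 0.865412 = 162.25 W/m².
Ratio Q̄_A / Q̄_B = 203.82 / 162.25 = 1.256.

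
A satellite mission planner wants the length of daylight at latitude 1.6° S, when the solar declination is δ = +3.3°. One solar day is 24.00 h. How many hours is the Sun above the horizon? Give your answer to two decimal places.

cos h₀ = −tan ϕ · tan δ = −tan(-1.6°) × tan(+3.300°) = 0.0016, so h₀ = 1.5692 rad = 89.91°.
Daylight = 2h₀/(2π) × 24.00 h = (1.5692/π) × 24.00 = 11.99 h.

11.99 h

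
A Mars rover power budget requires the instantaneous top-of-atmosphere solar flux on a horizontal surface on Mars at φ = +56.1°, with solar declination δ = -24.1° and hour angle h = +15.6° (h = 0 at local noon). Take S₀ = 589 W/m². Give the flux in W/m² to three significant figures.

89.2 W/m²

cos θ_z = sin φ sin δ + cos φ cos δ cos h = -0.338919 + 0.490374 = 0.151455.
Flux = S₀ · cos θ_z = 589 × 0.151455 = 89.21 W/m².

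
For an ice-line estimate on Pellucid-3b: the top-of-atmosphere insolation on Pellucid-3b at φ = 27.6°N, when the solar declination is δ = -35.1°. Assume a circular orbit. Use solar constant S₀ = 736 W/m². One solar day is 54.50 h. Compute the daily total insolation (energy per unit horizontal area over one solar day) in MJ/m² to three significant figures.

cos H₀ = −tan(+27.6°) tan(-35.100°) = 0.3674, H₀ = 1.1946 rad.
Bracket: H₀ sin φ sin δ + cos φ cos δ sin H₀ = 1.1946×0.46330×-0.57501 + 0.88620×0.81815×0.93005 = -0.318244 + 0.674328 = 0.356084.
Q̄ = (S₀/π) × [bracket] = (736/π) × 0.356084 = 83.422 W/m².
Daily total = Q̄ × 54.50 h × 3600 s/h = 83.422 × 54.50 × 3600 / 10⁶ = 16.37 MJ/m².

16.4 MJ/m²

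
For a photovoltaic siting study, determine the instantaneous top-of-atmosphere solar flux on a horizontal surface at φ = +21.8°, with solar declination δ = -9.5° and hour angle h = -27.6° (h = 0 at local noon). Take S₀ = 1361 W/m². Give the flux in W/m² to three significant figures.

cos θ_z = sin φ sin δ + cos φ cos δ cos h = -0.061293 + 0.811543 = 0.750250.
Flux = S₀ · cos θ_z = 1361 × 0.750250 = 1021 W/m².

1.02e+03 W/m²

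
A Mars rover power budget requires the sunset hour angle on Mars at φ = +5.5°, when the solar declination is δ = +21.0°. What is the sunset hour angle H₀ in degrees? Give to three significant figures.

cos H₀ = −tan φ · tan δ = −tan(+5.5°) × tan(+21.000°) = -0.0370, so H₀ = 1.6078 rad = 92.12°.

H₀ = 92.1°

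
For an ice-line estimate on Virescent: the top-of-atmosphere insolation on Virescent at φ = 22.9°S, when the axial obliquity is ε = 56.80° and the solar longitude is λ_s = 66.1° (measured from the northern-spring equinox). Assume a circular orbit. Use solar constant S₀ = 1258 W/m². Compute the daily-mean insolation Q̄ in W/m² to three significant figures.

Q̄ ≈ 80.9 W/m²

Solar declination: sin δ = sin ε · sin λ_s = sin 56.80° × sin 66.1° = 0.76502, so δ = +49.908°.
cos H₀ = −tan(-22.9°) tan(+49.908°) = 0.5018, H₀ = 1.0451 rad.
Bracket: H₀ sin φ sin δ + cos φ cos δ sin H₀ = 1.0451×-0.38912×0.76502 + 0.92119×0.64401×0.86499 = -0.311110 + 0.513160 = 0.202050.
Q̄ = (S₀/π) × [bracket] = (1258/π) × 0.202050 = 80.91 W/m².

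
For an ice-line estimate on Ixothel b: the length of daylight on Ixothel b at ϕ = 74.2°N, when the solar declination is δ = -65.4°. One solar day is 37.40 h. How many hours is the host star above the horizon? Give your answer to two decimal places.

0.00 h

cos h₀ = −tan ϕ · tan δ = 7.7188 ≥ 1, so the host star never rises (polar night) and h₀ = 0.
Daylight = 2h₀/(2π) × 37.40 h = (0.0000/π) × 37.40 = 0.00 h.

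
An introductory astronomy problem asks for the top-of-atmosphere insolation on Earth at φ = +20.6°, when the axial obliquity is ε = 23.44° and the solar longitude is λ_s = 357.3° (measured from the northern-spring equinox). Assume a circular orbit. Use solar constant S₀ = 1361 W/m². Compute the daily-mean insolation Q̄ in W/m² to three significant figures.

Solar declination: sin δ = sin ε · sin λ_s = sin 23.44° × sin 357.3° = -0.01874, so δ = -1.074°.
cos H₀ = −tan(+20.6°) tan(-1.074°) = 0.0070, H₀ = 1.5638 rad.
Bracket: H₀ sin φ sin δ + cos φ cos δ sin H₀ = 1.5638×0.35184×-0.01874 + 0.93606×0.99982×0.99998 = -0.010311 + 0.935873 = 0.925562.
Q̄ = (S₀/π) × [bracket] = (1361/π) × 0.925562 = 401.0 W/m².

Q̄ ≈ 401 W/m²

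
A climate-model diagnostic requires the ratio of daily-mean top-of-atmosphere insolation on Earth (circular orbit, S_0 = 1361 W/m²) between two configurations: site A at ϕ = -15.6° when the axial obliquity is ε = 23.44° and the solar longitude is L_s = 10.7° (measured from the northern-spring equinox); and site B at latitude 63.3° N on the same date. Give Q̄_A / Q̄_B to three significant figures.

Q̄_A / Q̄_B ≈ 1.67

— Configuration A (ϕ=-15.6°):
Solar declination: sin δ = sin ε · sin L_s = sin 23.44° × sin 10.7° = 0.07386, so δ = +4.235°.
cos h₀ = −tan(-15.6°) tan(+4.235°) = 0.0207, h₀ = 1.5501 rad.
Bracket: h₀ sin ϕ sin δ + cos ϕ cos δ sin h₀ = 1.5501×-0.26892×0.07386 + 0.96316×0.99727×0.99979 = -0.030789 + 0.960329 = 0.929540.
Q̄ = (S_0/π) × [bracket] = (1361/π) × 0.929540 = 402.70 W/m².
— Configuration B (ϕ=+63.3°):
cos h₀ = −tan(+63.3°) tan(+4.235°) = -0.1472, h₀ = 1.7186 rad.
Bracket: h₀ sin ϕ sin δ + cos ϕ cos δ sin h₀ = 1.7186×0.89337×0.07386 + 0.44932×0.99727×0.98910 = 0.113401 + 0.443209 = 0.556610.
Q̄ = (S_0/π) × [bracket] = (1361/π) × 0.556610 = 241.13 W/m².
Ratio Q̄_A / Q̄_B = 402.70 / 241.13 = 1.670.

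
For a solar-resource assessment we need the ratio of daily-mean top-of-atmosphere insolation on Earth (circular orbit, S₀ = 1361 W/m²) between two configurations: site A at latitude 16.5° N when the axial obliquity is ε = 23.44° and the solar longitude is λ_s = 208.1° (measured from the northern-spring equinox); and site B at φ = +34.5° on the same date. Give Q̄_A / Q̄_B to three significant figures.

Q̄_A / Q̄_B ≈ 1.32

— Configuration A (φ=+16.5°):
Solar declination: sin δ = sin ε · sin λ_s = sin 23.44° × sin 208.1° = -0.18736, so δ = -10.799°.
cos H₀ = −tan(+16.5°) tan(-10.799°) = 0.0565, H₀ = 1.5143 rad.
Bracket: H₀ sin φ sin δ + cos φ cos δ sin H₀ = 1.5143×0.28402×-0.18736 + 0.95882×0.98229×0.99840 = -0.080582 + 0.940332 = 0.859750.
Q̄ = (S₀/π) × [bracket] = (1361/π) × 0.859750 = 372.46 W/m².
— Configuration B (φ=+34.5°):
cos H₀ = −tan(+34.5°) tan(-10.799°) = 0.1311, H₀ = 1.4393 rad.
Bracket: H₀ sin φ sin δ + cos φ cos δ sin H₀ = 1.4393×0.56641×-0.18736 + 0.82413×0.98229×0.99137 = -0.152742 + 0.802548 = 0.649806.
Q̄ = (S₀/π) × [bracket] = (1361/π) × 0.649806 = 281.51 W/m².
Ratio Q̄_A / Q̄_B = 372.46 / 281.51 = 1.323.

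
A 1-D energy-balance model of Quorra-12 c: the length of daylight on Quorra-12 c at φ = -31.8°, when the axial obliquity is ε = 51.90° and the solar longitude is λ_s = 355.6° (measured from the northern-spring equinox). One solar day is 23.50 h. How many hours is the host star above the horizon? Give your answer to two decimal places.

Solar declination: sin δ = sin ε · sin λ_s = sin 51.90° × sin 355.6° = -0.06037, so δ = -3.461°.
cos H₀ = −tan φ · tan δ = −tan(-31.8°) × tan(-3.461°) = -0.0375, so H₀ = 1.6083 rad = 92.15°.
Daylight = 2H₀/(2π) × 23.50 h = (1.6083/π) × 23.50 = 12.03 h.

12.03 h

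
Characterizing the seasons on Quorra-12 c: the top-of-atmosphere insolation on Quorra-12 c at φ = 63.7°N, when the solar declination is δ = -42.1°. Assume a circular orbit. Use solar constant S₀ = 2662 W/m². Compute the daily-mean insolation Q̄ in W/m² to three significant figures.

cos H₀ = −tan(+63.7°) tan(-42.100°) = 1.8282 ≥ 1 ⇒ polar night, H₀ = 0 and Q̄ = 0.

Q̄ ≈ 0.00 W/m²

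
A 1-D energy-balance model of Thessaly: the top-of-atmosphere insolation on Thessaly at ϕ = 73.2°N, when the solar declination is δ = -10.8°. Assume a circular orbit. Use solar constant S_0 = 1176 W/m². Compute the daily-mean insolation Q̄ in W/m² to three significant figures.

Q̄ ≈ 22.8 W/m²

cos h₀ = −tan(+73.2°) tan(-10.800°) = 0.6318, h₀ = 0.8869 rad.
Bracket: h₀ sin ϕ sin δ + cos ϕ cos δ sin h₀ = 0.8869×0.95732×-0.18738 + 0.28903×0.98229×0.77511 = -0.159094 + 0.220062 = 0.060968.
Q̄ = (S_0/π) × [bracket] = (1176/π) × 0.060968 = 22.82 W/m².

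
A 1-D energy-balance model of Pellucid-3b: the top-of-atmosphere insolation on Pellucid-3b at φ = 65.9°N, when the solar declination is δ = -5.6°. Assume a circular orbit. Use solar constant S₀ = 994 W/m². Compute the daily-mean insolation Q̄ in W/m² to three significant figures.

Q̄ ≈ 87.4 W/m²

cos H₀ = −tan(+65.9°) tan(-5.600°) = 0.2192, H₀ = 1.3498 rad.
Bracket: H₀ sin φ sin δ + cos φ cos δ sin H₀ = 1.3498×0.91283×-0.09758 + 0.40833×0.99523×0.97568 = -0.120232 + 0.396499 = 0.276267.
Q̄ = (S₀/π) × [bracket] = (994/π) × 0.276267 = 87.41 W/m².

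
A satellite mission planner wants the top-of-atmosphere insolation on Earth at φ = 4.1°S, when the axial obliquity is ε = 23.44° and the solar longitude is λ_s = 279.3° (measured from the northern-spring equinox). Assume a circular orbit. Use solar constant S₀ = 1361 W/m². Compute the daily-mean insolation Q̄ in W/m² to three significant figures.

Solar declination: sin δ = sin ε · sin λ_s = sin 23.44° × sin 279.3° = -0.39256, so δ = -23.114°.
cos H₀ = −tan(-4.1°) tan(-23.114°) = -0.0306, H₀ = 1.6014 rad.
Bracket: H₀ sin φ sin δ + cos φ cos δ sin H₀ = 1.6014×-0.07150×-0.39256 + 0.99744×0.91973×0.99953 = 0.044948 + 0.916944 = 0.961892.
Q̄ = (S₀/π) × [bracket] = (1361/π) × 0.961892 = 416.7 W/m².

Q̄ ≈ 417 W/m²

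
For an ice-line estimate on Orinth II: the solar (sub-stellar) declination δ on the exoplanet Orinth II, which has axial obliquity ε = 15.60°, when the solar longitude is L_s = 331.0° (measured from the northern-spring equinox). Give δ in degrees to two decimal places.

sin δ = sin ε · sin L_s = sin 15.60° × sin 331.0° = -0.130375.
δ = arcsin(-0.130375) = -7.49°.

δ = -7.49°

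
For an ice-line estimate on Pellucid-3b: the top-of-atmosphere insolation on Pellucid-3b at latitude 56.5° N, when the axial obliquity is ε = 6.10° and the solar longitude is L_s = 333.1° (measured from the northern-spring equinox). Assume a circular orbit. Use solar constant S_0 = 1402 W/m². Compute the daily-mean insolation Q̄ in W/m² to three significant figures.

Solar declination: sin δ = sin ε · sin L_s = sin 6.10° × sin 333.1° = -0.04808, so δ = -2.756°.
cos h₀ = −tan(+56.5°) tan(-2.756°) = 0.0727, h₀ = 1.4980 rad.
Bracket: h₀ sin ϕ sin δ + cos ϕ cos δ sin h₀ = 1.4980×0.83389×-0.04808 + 0.55194×0.99884×0.99735 = -0.060060 + 0.549839 = 0.489779.
Q̄ = (S_0/π) × [bracket] = (1402/π) × 0.489779 = 218.6 W/m².

Q̄ ≈ 219 W/m²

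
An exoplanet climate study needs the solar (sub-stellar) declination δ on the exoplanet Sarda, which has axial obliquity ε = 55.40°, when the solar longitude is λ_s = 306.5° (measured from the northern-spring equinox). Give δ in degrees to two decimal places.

sin δ = sin ε · sin λ_s = sin 55.40° × sin 306.5° = -0.661684.
δ = arcsin(-0.661684) = -41.43°.

δ = -41.43°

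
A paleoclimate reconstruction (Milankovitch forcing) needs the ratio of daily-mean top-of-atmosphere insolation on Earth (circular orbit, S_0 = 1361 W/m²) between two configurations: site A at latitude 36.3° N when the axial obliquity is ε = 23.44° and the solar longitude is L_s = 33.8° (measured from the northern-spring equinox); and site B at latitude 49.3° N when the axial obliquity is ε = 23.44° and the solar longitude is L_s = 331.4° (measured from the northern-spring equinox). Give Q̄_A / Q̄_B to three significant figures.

— Configuration A (ϕ=+36.3°):
Solar declination: sin δ = sin ε · sin L_s = sin 23.44° × sin 33.8° = 0.22129, so δ = +12.785°.
cos h₀ = −tan(+36.3°) tan(+12.785°) = -0.1667, h₀ = 1.7383 rad.
Bracket: h₀ sin ϕ sin δ + cos ϕ cos δ sin h₀ = 1.7383×0.59201×0.22129 + 0.80593×0.97521×0.98601 = 0.227728 + 0.774956 = 1.002684.
Q̄ = (S_0/π) × [bracket] = (1361/π) × 1.002684 = 434.38 W/m².
— Configuration B (ϕ=+49.3°):
Solar declination: sin δ = sin ε · sin L_s = sin 23.44° × sin 331.4° = -0.19042, so δ = -10.977°.
cos h₀ = −tan(+49.3°) tan(-10.977°) = 0.2255, h₀ = 1.3433 rad.
Bracket: h₀ sin ϕ sin δ + cos ϕ cos δ sin h₀ = 1.3433×0.75813×-0.19042 + 0.65210×0.98170×0.97424 = -0.193923 + 0.623676 = 0.429753.
Q̄ = (S_0/π) × [bracket] = (1361/π) × 0.429753 = 186.18 W/m².
Ratio Q̄_A / Q̄_B = 434.38 / 186.18 = 2.333.

Q̄_A / Q̄_B ≈ 2.33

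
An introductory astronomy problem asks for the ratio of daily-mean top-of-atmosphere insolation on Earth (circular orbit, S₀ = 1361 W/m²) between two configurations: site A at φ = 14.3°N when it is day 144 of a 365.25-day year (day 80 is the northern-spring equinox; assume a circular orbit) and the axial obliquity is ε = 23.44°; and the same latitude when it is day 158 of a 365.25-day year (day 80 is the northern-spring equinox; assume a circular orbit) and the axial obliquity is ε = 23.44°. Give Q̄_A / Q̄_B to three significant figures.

Q̄_A / Q̄_B ≈ 0.999

— Configuration A (φ=+14.3°):
Solar longitude: λ_s = 360° × (144 − 80)/365.25 = 63.080°.
sin δ = sin 23.44° × sin 63.080° = 0.35468, so δ = +20.774°.
cos H₀ = −tan(+14.3°) tan(+20.774°) = -0.0967, H₀ = 1.6676 rad.
Bracket: H₀ sin φ sin δ + cos φ cos δ sin H₀ = 1.6676×0.24700×0.35468 + 0.96902×0.93499×0.99531 = 0.146092 + 0.901775 = 1.047867.
Q̄ = (S₀/π) × [bracket] = (1361/π) × 1.047867 = 453.96 W/m².
— Configuration B (φ=+14.3°):
Solar longitude: λ_s = 360° × (158 − 80)/365.25 = 76.879°.
sin δ = sin 23.44° × sin 76.879° = 0.38740, so δ = +22.793°.
cos H₀ = −tan(+14.3°) tan(+22.793°) = -0.1071, H₀ = 1.6781 rad.
Bracket: H₀ sin φ sin δ + cos φ cos δ sin H₀ = 1.6781×0.24700×0.38740 + 0.96902×0.92191×0.99425 = 0.160574 + 0.888212 = 1.048786.
Q̄ = (S₀/π) × [bracket] = (1361/π) × 1.048786 = 454.35 W/m².
Ratio Q̄_A / Q̄_B = 453.96 / 454.35 = 0.9991.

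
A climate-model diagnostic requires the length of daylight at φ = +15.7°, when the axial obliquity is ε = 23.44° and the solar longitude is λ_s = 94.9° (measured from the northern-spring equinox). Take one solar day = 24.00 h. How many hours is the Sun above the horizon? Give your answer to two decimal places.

Solar declination: sin δ = sin ε · sin λ_s = sin 23.44° × sin 94.9° = 0.39633, so δ = +23.349°.
cos H₀ = −tan φ · tan δ = −tan(+15.7°) × tan(+23.349°) = -0.1213, so H₀ = 1.6924 rad = 96.97°.
Daylight = 2H₀/(2π) × 24.00 h = (1.6924/π) × 24.00 = 12.93 h.

12.93 h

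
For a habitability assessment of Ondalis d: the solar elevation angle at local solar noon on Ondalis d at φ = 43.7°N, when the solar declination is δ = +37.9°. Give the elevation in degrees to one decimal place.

84.2°

At local noon the hour angle is zero, so the zenith angle equals |φ − δ| = |+43.7° − (+37.900°)| = 5.800°.
Elevation = 90° − 5.800° = 84.2°.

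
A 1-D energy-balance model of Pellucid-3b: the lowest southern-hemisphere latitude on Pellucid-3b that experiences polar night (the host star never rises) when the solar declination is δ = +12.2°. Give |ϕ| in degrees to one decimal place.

Polar night requires cos h₀ = −tan ϕ tan δ ≥ 1, i.e. tan ϕ tan δ ≤ −1.
The boundary is |tan ϕ| · |tan δ| = 1, so |ϕ| = 90° − |δ| = 90° − 12.2° = 77.8° in the southern hemisphere.

|ϕ| = 77.8°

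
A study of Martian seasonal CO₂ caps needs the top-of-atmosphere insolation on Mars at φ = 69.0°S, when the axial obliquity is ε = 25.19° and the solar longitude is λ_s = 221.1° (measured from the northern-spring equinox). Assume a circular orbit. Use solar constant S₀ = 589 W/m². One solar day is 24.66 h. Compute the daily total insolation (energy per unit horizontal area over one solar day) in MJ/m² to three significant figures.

14.3 MJ/m²

Solar declination: sin δ = sin ε · sin λ_s = sin 25.19° × sin 221.1° = -0.27979, so δ = -16.248°.
cos H₀ = −tan(-69.0°) tan(-16.248°) = -0.7592, H₀ = 2.4329 rad.
Bracket: H₀ sin φ sin δ + cos φ cos δ sin H₀ = 2.4329×-0.93358×-0.27979 + 0.35837×0.96006×0.65085 = 0.635489 + 0.223929 = 0.859418.
Q̄ = (S₀/π) × [bracket] = (589/π) × 0.859418 = 161.13 W/m².
Daily total = Q̄ × 24.66 h × 3600 s/h = 161.13 × 24.66 × 3600 / 10⁶ = 14.30 MJ/m².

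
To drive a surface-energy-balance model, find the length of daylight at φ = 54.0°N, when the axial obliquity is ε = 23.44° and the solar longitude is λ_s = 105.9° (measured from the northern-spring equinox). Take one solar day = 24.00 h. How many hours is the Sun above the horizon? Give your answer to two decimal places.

16.63 h

Solar declination: sin δ = sin ε · sin λ_s = sin 23.44° × sin 105.9° = 0.38257, so δ = +22.493°.
cos H₀ = −tan φ · tan δ = −tan(+54.0°) × tan(+22.493°) = -0.5699, so H₀ = 2.1772 rad = 124.74°.
Daylight = 2H₀/(2π) × 24.00 h = (2.1772/π) × 24.00 = 16.63 h.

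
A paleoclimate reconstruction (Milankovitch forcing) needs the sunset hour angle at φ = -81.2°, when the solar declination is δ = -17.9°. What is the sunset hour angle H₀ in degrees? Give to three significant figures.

Sunrise equation: cos H₀ = −tan φ · tan δ = -2.0864 ≤ −1, so the Sun never sets (polar day) and H₀ = π.

H₀ = 180°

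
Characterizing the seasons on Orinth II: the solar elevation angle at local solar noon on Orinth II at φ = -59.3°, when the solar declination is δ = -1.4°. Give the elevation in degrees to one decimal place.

32.1°

At local noon the hour angle is zero, so the zenith angle equals |φ − δ| = |-59.3° − (-1.400°)| = 57.900°.
Elevation = 90° − 57.900° = 32.1°.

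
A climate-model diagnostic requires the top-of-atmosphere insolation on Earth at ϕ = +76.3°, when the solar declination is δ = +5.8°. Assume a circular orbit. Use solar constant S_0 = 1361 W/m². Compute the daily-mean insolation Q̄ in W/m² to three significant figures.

cos h₀ = −tan(+76.3°) tan(+5.800°) = -0.4167, h₀ = 2.0006 rad.
Bracket: h₀ sin ϕ sin δ + cos ϕ cos δ sin h₀ = 2.0006×0.97155×0.10106 + 0.23684×0.99488×0.90905 = 0.196429 + 0.214197 = 0.410626.
Q̄ = (S_0/π) × [bracket] = (1361/π) × 0.410626 = 177.9 W/m².

Q̄ ≈ 178 W/m²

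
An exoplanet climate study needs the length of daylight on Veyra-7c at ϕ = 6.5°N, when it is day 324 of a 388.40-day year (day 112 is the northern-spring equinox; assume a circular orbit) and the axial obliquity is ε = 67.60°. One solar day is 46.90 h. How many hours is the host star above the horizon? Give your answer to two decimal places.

22.99 h

Solar longitude: L_s = 360° × (324 − 112)/388.40 = 196.498°.
sin δ = sin 67.60° × sin 196.498° = -0.26256, so δ = -15.222°.
cos h₀ = −tan ϕ · tan δ = −tan(+6.5°) × tan(-15.222°) = 0.0310, so h₀ = 1.5398 rad = 88.22°.
Daylight = 2h₀/(2π) × 46.90 h = (1.5398/π) × 46.90 = 22.99 h.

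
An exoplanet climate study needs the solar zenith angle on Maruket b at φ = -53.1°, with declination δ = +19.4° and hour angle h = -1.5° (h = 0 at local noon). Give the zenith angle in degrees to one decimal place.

θ_z = 72.5°

cos θ_z = sin φ sin δ + cos φ cos δ cos h = -0.265624 + 0.566136 = 0.300512.
θ_z = arccos(0.300512) = 72.5°.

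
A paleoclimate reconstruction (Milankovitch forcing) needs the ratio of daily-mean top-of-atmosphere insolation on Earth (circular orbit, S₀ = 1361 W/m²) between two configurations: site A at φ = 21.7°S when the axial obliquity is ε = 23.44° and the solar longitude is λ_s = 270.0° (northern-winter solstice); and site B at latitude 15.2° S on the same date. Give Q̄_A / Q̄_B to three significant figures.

Q̄_A / Q̄_B ≈ 1.04

— Configuration A (φ=-21.7°):
Solar declination: sin δ = sin ε · sin λ_s = sin 23.44° × sin 270.0° = -0.39779, so δ = -23.440°.
cos H₀ = −tan(-21.7°) tan(-23.440°) = -0.1725, H₀ = 1.7442 rad.
Bracket: H₀ sin φ sin δ + cos φ cos δ sin H₀ = 1.7442×-0.36975×-0.39779 + 0.92913×0.91748×0.98500 = 0.256542 + 0.839671 = 1.096213.
Q̄ = (S₀/π) × [bracket] = (1361/π) × 1.096213 = 474.90 W/m².
— Configuration B (φ=-15.2°):
cos H₀ = −tan(-15.2°) tan(-23.440°) = -0.1178, H₀ = 1.6889 rad.
Bracket: H₀ sin φ sin δ + cos φ cos δ sin H₀ = 1.6889×-0.26219×-0.39779 + 0.96502×0.91748×0.99304 = 0.176146 + 0.879224 = 1.055370.
Q̄ = (S₀/π) × [bracket] = (1361/π) × 1.055370 = 457.21 W/m².
Ratio Q̄_A / Q̄_B = 474.90 / 457.21 = 1.039.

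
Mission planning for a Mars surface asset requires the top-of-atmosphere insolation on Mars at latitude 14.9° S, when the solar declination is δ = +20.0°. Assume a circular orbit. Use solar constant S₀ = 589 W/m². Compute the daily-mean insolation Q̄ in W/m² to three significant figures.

Q̄ ≈ 145 W/m²

cos H₀ = −tan(-14.9°) tan(+20.000°) = 0.0968, H₀ = 1.4738 rad.
Bracket: H₀ sin φ sin δ + cos φ cos δ sin H₀ = 1.4738×-0.25713×0.34202 + 0.96638×0.93969×0.99530 = -0.129611 + 0.903830 = 0.774219.
Q̄ = (S₀/π) × [bracket] = (589/π) × 0.774219 = 145.2 W/m².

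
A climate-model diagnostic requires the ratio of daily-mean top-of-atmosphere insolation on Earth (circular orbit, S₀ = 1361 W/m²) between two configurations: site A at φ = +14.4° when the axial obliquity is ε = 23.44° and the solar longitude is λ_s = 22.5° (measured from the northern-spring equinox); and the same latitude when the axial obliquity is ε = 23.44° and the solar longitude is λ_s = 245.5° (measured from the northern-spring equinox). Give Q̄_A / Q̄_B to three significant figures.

— Configuration A (φ=+14.4°):
Solar declination: sin δ = sin ε · sin λ_s = sin 23.44° × sin 22.5° = 0.15223, so δ = +8.756°.
cos H₀ = −tan(+14.4°) tan(+8.756°) = -0.0395, H₀ = 1.6104 rad.
Bracket: H₀ sin φ sin δ + cos φ cos δ sin H₀ = 1.6104×0.24869×0.15223 + 0.96858×0.98835×0.99922 = 0.060967 + 0.956549 = 1.017516.
Q̄ = (S₀/π) × [bracket] = (1361/π) × 1.017516 = 440.81 W/m².
— Configuration B (φ=+14.4°):
Solar declination: sin δ = sin ε · sin λ_s = sin 23.44° × sin 245.5° = -0.36197, so δ = -21.221°.
cos H₀ = −tan(+14.4°) tan(-21.221°) = 0.0997, H₀ = 1.4709 rad.
Bracket: H₀ sin φ sin δ + cos φ cos δ sin H₀ = 1.4709×0.24869×-0.36197 + 0.96858×0.93219×0.99502 = -0.132408 + 0.898404 = 0.765996.
Q̄ = (S₀/π) × [bracket] = (1361/π) × 0.765996 = 331.84 W/m².
Ratio Q̄_A / Q̄_B = 440.81 / 331.84 = 1.328.

Q̄_A / Q̄_B ≈ 1.33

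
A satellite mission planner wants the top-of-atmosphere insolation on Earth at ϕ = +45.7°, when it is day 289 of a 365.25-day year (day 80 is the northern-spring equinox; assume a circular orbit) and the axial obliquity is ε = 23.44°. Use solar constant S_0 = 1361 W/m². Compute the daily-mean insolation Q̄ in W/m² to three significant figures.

Q̄ ≈ 218 W/m²

Solar longitude: L_s = 360° × (289 − 80)/365.25 = 205.996°.
sin δ = sin 23.44° × sin 205.996° = -0.17435, so δ = -10.041°.
cos h₀ = −tan(+45.7°) tan(-10.041°) = 0.1814, h₀ = 1.3883 rad.
Bracket: h₀ sin ϕ sin δ + cos ϕ cos δ sin h₀ = 1.3883×0.71569×-0.17435 + 0.69842×0.98468×0.98340 = -0.173233 + 0.676304 = 0.503071.
Q̄ = (S_0/π) × [bracket] = (1361/π) × 0.503071 = 217.9 W/m².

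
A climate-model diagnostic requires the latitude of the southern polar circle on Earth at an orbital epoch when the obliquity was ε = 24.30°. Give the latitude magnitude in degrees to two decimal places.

65.70°

The polar circle is the lowest latitude that experiences at least one full rotation of continuous darkness at the northern-summer solstice; it lies at |φ| = 90° − ε = 90° − 24.30° = 65.70°.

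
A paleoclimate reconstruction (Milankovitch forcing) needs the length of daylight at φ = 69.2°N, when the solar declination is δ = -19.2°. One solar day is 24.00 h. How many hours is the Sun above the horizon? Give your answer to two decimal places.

cos H₀ = −tan φ · tan δ = −tan(+69.2°) × tan(-19.200°) = 0.9167, so H₀ = 0.4110 rad = 23.55°.
Daylight = 2H₀/(2π) × 24.00 h = (0.4110/π) × 24.00 = 3.14 h.

3.14 h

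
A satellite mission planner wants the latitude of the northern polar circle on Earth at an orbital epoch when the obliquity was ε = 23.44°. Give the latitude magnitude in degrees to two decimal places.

66.56°

The polar circle is the lowest latitude that experiences at least one full rotation of continuous daylight at the northern-summer solstice; it lies at |φ| = 90° − ε = 90° − 23.44° = 66.56°.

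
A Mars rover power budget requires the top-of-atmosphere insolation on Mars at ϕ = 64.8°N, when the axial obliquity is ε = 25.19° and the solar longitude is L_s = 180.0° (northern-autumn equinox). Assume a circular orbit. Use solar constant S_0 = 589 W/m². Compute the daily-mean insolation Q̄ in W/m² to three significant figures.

Solar declination: sin δ = sin ε · sin L_s = sin 25.19° × sin 180.0° = 0.00000, so δ = +0.000°.
cos h₀ = −tan(+64.8°) tan(+0.000°) = -0.0000, h₀ = 1.5708 rad.
Bracket: h₀ sin ϕ sin δ + cos ϕ cos δ sin h₀ = 1.5708×0.90483×0.00000 + 0.42578×1.00000×1.00000 = 0.000000 + 0.425780 = 0.425780.
Q̄ = (S_0/π) × [bracket] = (589/π) × 0.425780 = 79.83 W/m².

Q̄ ≈ 79.8 W/m²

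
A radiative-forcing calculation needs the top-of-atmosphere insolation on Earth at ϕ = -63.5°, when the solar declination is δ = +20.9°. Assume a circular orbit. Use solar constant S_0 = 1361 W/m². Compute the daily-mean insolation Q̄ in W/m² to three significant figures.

cos h₀ = −tan(-63.5°) tan(+20.900°) = 0.7659, h₀ = 0.6984 rad.
Bracket: h₀ sin ϕ sin δ + cos ϕ cos δ sin h₀ = 0.6984×-0.89493×0.35674 + 0.44620×0.93420×0.64296 = -0.222969 + 0.268011 = 0.045042.
Q̄ = (S_0/π) × [bracket] = (1361/π) × 0.045042 = 19.51 W/m².

Q̄ ≈ 19.5 W/m²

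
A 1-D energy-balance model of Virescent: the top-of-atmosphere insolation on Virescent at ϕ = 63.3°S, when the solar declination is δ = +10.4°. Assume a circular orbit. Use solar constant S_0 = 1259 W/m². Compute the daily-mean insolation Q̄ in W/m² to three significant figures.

Q̄ ≈ 87.5 W/m²

cos h₀ = −tan(-63.3°) tan(+10.400°) = 0.3649, h₀ = 1.1973 rad.
Bracket: h₀ sin ϕ sin δ + cos ϕ cos δ sin h₀ = 1.1973×-0.89337×0.18052 + 0.44932×0.98357×0.93104 = -0.193090 + 0.411462 = 0.218372.
Q̄ = (S_0/π) × [bracket] = (1259/π) × 0.218372 = 87.51 W/m².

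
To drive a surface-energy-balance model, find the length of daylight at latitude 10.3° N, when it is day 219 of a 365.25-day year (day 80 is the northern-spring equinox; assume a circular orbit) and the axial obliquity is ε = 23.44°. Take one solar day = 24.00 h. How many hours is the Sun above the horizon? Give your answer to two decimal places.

12.39 h

Solar longitude: L_s = 360° × (219 − 80)/365.25 = 137.002°.
sin δ = sin 23.44° × sin 137.002° = 0.27128, so δ = +15.740°.
cos h₀ = −tan ϕ · tan δ = −tan(+10.3°) × tan(+15.740°) = -0.0512, so h₀ = 1.6220 rad = 92.94°.
Daylight = 2h₀/(2π) × 24.00 h = (1.6220/π) × 24.00 = 12.39 h.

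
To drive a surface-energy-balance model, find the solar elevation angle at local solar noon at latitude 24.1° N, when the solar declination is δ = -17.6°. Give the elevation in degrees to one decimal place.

At local noon the hour angle is zero, so the zenith angle equals |φ − δ| = |+24.1° − (-17.600°)| = 41.700°.
Elevation = 90° − 41.700° = 48.3°.

48.3°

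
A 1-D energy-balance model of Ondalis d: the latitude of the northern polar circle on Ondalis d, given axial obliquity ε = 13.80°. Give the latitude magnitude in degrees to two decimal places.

The polar circle is the lowest latitude that experiences at least one full rotation of continuous daylight at the northern-summer solstice; it lies at |φ| = 90° − ε = 90° − 13.80° = 76.20°.

76.20°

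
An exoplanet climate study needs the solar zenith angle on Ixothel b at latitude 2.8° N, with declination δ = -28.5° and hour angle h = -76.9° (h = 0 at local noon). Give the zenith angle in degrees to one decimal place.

θ_z = 79.9°

cos θ_z = sin ϕ sin δ + cos ϕ cos δ cos h = -0.023309 + 0.198947 = 0.175638.
θ_z = arccos(0.175638) = 79.9°.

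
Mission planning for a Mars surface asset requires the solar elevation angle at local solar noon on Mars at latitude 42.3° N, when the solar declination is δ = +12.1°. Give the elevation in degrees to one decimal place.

59.8°

At local noon the hour angle is zero, so the zenith angle equals |φ − δ| = |+42.3° − (+12.100°)| = 30.200°.
Elevation = 90° − 30.200° = 59.8°.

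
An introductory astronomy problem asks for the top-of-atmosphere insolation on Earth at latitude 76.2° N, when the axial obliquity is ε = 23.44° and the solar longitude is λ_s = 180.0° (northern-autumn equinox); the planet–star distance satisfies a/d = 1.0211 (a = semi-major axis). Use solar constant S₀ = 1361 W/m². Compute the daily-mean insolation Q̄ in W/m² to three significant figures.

Q̄ ≈ 108 W/m²

Solar declination: sin δ = sin ε · sin λ_s = sin 23.44° × sin 180.0° = 0.00000, so δ = +0.000°.
cos H₀ = −tan(+76.2°) tan(+0.000°) = -0.0000, H₀ = 1.5708 rad.
Bracket: H₀ sin φ sin δ + cos φ cos δ sin H₀ = 1.5708×0.97113×0.00000 + 0.23853×1.00000×1.00000 = 0.000000 + 0.238530 = 0.238530.
Inverse-square distance factor (a/d)² = 1.0211² = 1.042645.
Q̄ = (S₀/π) × 1.042645 × [bracket] = (1361/π) × 1.042645 × 0.238530 = 107.7 W/m².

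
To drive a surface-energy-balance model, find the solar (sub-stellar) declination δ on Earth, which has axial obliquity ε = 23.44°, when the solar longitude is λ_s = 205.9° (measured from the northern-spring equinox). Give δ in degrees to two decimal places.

sin δ = sin ε · sin λ_s = sin 23.44° × sin 205.9° = -0.173755.
δ = arcsin(-0.173755) = -10.01°.

δ = -10.01°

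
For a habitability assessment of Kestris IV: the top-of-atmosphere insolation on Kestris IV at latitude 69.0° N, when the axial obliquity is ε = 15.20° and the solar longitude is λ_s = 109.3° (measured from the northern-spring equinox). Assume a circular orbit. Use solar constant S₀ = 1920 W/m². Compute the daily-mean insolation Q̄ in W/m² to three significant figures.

Q̄ ≈ 483 W/m²

Solar declination: sin δ = sin ε · sin λ_s = sin 15.20° × sin 109.3° = 0.24745, so δ = +14.327°.
cos H₀ = −tan(+69.0°) tan(+14.327°) = -0.6653, H₀ = 2.2987 rad.
Bracket: H₀ sin φ sin δ + cos φ cos δ sin H₀ = 2.2987×0.93358×0.24745 + 0.35837×0.96890×0.74655 = 0.531033 + 0.259221 = 0.790254.
Q̄ = (S₀/π) × [bracket] = (1920/π) × 0.790254 = 483.0 W/m².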